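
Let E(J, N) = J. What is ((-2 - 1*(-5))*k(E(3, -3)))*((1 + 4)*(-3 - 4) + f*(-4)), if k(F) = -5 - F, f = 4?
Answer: 1224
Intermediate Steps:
((-2 - 1*(-5))*k(E(3, -3)))*((1 + 4)*(-3 - 4) + f*(-4)) = ((-2 - 1*(-5))*(-5 - 1*3))*((1 + 4)*(-3 - 4) + 4*(-4)) = ((-2 + 5)*(-5 - 3))*(5*(-7) - 16) = (3*(-8))*(-35 - 16) = -24*(-51) = 1224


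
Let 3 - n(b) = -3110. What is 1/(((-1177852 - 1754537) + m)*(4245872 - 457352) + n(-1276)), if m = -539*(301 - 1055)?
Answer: -1/9569737112047 ≈ -1.0450e-13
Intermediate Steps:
m = 406406 (m = -539*(-754) = 406406)
n(b) = 3113 (n(b) = 3 - 1*(-3110) = 3 + 3110 = 3113)
1/(((-1177852 - 1754537) + m)*(4245872 - 457352) + n(-1276)) = 1/(((-1177852 - 1754537) + 406406)*(4245872 - 457352) + 3113) = 1/((-2932389 + 406406)*3788520 + 3113) = 1/(-2525983*3788520 + 3113) = 1/(-9569737115160 + 3113) = 1/(-9569737112047) = -1/9569737112047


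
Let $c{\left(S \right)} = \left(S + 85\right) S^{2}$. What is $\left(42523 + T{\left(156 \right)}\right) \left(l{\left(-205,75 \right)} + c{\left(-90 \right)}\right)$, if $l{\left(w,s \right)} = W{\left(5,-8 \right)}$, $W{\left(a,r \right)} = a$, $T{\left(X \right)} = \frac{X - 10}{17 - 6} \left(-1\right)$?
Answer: $- \frac{18935745465}{11} \approx -1.7214 \cdot 10^{9}$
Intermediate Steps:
$T{\left(X \right)} = \frac{10}{11} - \frac{X}{11}$ ($T{\left(X \right)} = \frac{-10 + X}{11} \left(-1\right) = \left(-10 + X\right) \frac{1}{11} \left(-1\right) = \left(- \frac{10}{11} + \frac{X}{11}\right) \left(-1\right) = \frac{10}{11} - \frac{X}{11}$)
$l{\left(w,s \right)} = 5$
$c{\left(S \right)} = S^{2} \left(85 + S\right)$ ($c{\left(S \right)} = \left(85 + S\right) S^{2} = S^{2} \left(85 + S\right)$)
$\left(42523 + T{\left(156 \right)}\right) \left(l{\left(-205,75 \right)} + c{\left(-90 \right)}\right) = \left(42523 + \left(\frac{10}{11} - \frac{156}{11}\right)\right) \left(5 + \left(-90\right)^{2} \left(85 - 90\right)\right) = \left(42523 + \left(\frac{10}{11} - \frac{156}{11}\right)\right) \left(5 + 8100 \left(-5\right)\right) = \left(42523 - \frac{146}{11}\right) \left(5 - 40500\right) = \frac{467607}{11} \left(-40495\right) = - \frac{18935745465}{11}$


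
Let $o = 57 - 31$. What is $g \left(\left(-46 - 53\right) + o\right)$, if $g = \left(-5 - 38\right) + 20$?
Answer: $1679$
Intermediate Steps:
$o = 26$ ($o = 57 - 31 = 26$)
$g = -23$ ($g = -43 + 20 = -23$)
$g \left(\left(-46 - 53\right) + o\right) = - 23 \left(\left(-46 - 53\right) + 26\right) = - 23 \left(-99 + 26\right) = \left(-23\right) \left(-73\right) = 1679$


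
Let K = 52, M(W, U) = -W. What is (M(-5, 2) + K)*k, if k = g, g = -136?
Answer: -7752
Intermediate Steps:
k = -136
(M(-5, 2) + K)*k = (-1*(-5) + 52)*(-136) = (5 + 52)*(-136) = 57*(-136) = -7752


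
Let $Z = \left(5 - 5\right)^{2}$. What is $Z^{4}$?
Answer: $0$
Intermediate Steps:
$Z = 0$ ($Z = 0^{2} = 0$)
$Z^{4} = 0^{4} = 0$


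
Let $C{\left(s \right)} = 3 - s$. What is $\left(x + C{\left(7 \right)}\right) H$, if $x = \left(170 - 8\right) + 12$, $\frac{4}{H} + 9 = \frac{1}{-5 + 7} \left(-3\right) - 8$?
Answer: $- \frac{1360}{37} \approx -36.757$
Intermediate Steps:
$H = - \frac{8}{37}$ ($H = \frac{4}{-9 - \left(8 - \frac{1}{-5 + 7} \left(-3\right)\right)} = \frac{4}{-9 - \left(8 - \frac{1}{2} \left(-3\right)\right)} = \frac{4}{-9 + \left(\frac{1}{2} \left(-3\right) - 8\right)} = \frac{4}{-9 - \frac{19}{2}} = \frac{4}{- \frac{37}{2}} = 4 \left(- \frac{2}{37}\right) = - \frac{8}{37} \approx -0.21622$)
$x = 174$ ($x = 162 + 12 = 174$)
$\left(x + C{\left(7 \right)}\right) H = \left(174 + \left(3 - 7\right)\right) \left(- \frac{8}{37}\right) = \left(174 - 4\right) \left(- \frac{8}{37}\right) = 170 \left(- \frac{8}{37}\right) = - \frac{1360}{37}$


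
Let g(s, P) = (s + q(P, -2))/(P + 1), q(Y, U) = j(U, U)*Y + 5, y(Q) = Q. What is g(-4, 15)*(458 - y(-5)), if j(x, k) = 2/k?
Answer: -3241/8 ≈ -405.13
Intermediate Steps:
q(Y, U) = 5 + 2*Y/U (q(Y, U) = (2/U)*Y + 5 = 2*Y/U + 5 = 5 + 2*Y/U)
g(s, P) = (5 + s - P)/(1 + P) (g(s, P) = (s + (5 + 2*P/(-2)))/(P + 1) = (s + (5 + 2*P*(-½)))/(1 + P) = (s + (5 - P))/(1 + P) = (5 + s - P)/(1 + P))
g(-4, 15)*(458 - y(-5)) = ((5 - 4 - 1*15)/(1 + 15))*(458 - 1*(-5)) = ((5 - 4 - 15)/16)*(458 + 5) = ((1/16)*(-14))*463 = -7/8*463 = -3241/8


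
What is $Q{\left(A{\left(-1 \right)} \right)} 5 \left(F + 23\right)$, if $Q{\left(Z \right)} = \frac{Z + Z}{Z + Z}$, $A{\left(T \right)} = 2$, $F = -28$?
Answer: $-25$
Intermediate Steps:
$Q{\left(Z \right)} = 1$ ($Q{\left(Z \right)} = \frac{2 Z}{2 Z} = 2 Z \frac{1}{2 Z} = 1$)
$Q{\left(A{\left(-1 \right)} \right)} 5 \left(F + 23\right) = 1 \cdot 5 \left(-28 + 23\right) = 5 \left(-5\right) = -25$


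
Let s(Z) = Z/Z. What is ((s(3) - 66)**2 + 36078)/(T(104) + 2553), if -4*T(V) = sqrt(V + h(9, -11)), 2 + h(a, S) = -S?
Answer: 1646296944/104284831 + 161212*sqrt(113)/104284831 ≈ 15.803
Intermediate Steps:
s(Z) = 1
h(a, S) = -2 - S
T(V) = -sqrt(9 + V)/4 (T(V) = -sqrt(V + (-2 - 1*(-11)))/4 = -sqrt(V + (-2 + 11))/4 = -sqrt(V + 9)/4 = -sqrt(9 + V)/4)
((s(3) - 66)**2 + 36078)/(T(104) + 2553) = ((1 - 66)**2 + 36078)/(-sqrt(9 + 104)/4 + 2553) = ((-65)**2 + 36078)/(-sqrt(113)/4 + 2553) = (4225 + 36078)/(2553 - sqrt(113)/4) = 40303/(2553 - sqrt(113)/4)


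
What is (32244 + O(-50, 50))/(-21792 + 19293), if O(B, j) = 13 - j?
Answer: -4601/357 ≈ -12.888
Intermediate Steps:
(32244 + O(-50, 50))/(-21792 + 19293) = (32244 + (13 - 1*50))/(-21792 + 19293) = (32244 + (13 - 50))/(-2499) = (32244 - 37)*(-1/2499) = 32207*(-1/2499) = -4601/357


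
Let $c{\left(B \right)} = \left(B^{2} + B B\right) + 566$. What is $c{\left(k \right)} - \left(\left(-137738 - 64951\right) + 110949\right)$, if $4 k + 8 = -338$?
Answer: $\frac{214541}{2} \approx 1.0727 \cdot 10^{5}$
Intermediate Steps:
$k = - \frac{173}{2}$ ($k = -2 + \frac{1}{4} \left(-338\right) = -2 - \frac{169}{2} = - \frac{173}{2} \approx -86.5$)
$c{\left(B \right)} = 566 + 2 B^{2}$ ($c{\left(B \right)} = \left(B^{2} + B^{2}\right) + 566 = 2 B^{2} + 566 = 566 + 2 B^{2}$)
$c{\left(k \right)} - \left(\left(-137738 - 64951\right) + 110949\right) = \left(566 + 2 \left(- \frac{173}{2}\right)^{2}\right) - \left(\left(-137738 - 64951\right) + 110949\right) = \left(566 + 2 \cdot \frac{29929}{4}\right) - \left(-202689 + 110949\right) = \left(566 + \frac{29929}{2}\right) - -91740 = \frac{31061}{2} + 91740 = \frac{214541}{2}$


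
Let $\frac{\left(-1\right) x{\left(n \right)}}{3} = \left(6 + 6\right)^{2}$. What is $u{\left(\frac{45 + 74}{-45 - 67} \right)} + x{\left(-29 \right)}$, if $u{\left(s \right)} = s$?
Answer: $- \frac{6929}{16} \approx -433.06$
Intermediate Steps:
$x{\left(n \right)} = -432$ ($x{\left(n \right)} = - 3 \left(6 + 6\right)^{2} = - 3 \cdot 12^{2} = \left(-3\right) 144 = -432$)
$u{\left(\frac{45 + 74}{-45 - 67} \right)} + x{\left(-29 \right)} = \frac{45 + 74}{-45 - 67} - 432 = \frac{119}{-112} - 432 = 119 \left(- \frac{1}{112}\right) - 432 = - \frac{17}{16} - 432 = - \frac{6929}{16}$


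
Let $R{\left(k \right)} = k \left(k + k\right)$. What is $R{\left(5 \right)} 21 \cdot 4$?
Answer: $4200$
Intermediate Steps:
$R{\left(k \right)} = 2 k^{2}$ ($R{\left(k \right)} = k 2 k = 2 k^{2}$)
$R{\left(5 \right)} 21 \cdot 4 = 2 \cdot 5^{2} \cdot 21 \cdot 4 = 2 \cdot 25 \cdot 21 \cdot 4 = 50 \cdot 21 \cdot 4 = 1050 \cdot 4 = 4200$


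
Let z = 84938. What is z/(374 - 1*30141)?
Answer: -84938/29767 ≈ -2.8534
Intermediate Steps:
z/(374 - 1*30141) = 84938/(374 - 1*30141) = 84938/(374 - 30141) = 84938/(-29767) = 84938*(-1/29767) = -84938/29767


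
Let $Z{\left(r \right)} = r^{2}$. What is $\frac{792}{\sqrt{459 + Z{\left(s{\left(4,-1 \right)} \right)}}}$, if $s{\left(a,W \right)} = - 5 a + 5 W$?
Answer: $\frac{396 \sqrt{271}}{271} \approx 24.055$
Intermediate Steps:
$\frac{792}{\sqrt{459 + Z{\left(s{\left(4,-1 \right)} \right)}}} = \frac{792}{\sqrt{459 + \left(\left(-5\right) 4 + 5 \left(-1\right)\right)^{2}}} = \frac{792}{\sqrt{459 + \left(-20 - 5\right)^{2}}} = \frac{792}{\sqrt{459 + \left(-25\right)^{2}}} = \frac{792}{\sqrt{459 + 625}} = \frac{792}{\sqrt{1084}} = \frac{792}{2 \sqrt{271}} = 792 \frac{\sqrt{271}}{542} = \frac{396 \sqrt{271}}{271}$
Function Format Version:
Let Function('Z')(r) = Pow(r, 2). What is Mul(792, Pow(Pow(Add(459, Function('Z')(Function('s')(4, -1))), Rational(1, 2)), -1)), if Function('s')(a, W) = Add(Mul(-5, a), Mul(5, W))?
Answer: Mul(Rational(396, 271), Pow(271, Rational(1, 2))) ≈ 24.055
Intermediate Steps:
Mul(792, Pow(Pow(Add(459, Function('Z')(Function('s')(4, -1))), Rational(1, 2)), -1)) = Mul(792, Pow(Pow(Add(459, Pow(Add(Mul(-5, 4), Mul(5, -1)), 2)), Rational(1, 2)), -1)) = Mul(792, Pow(Pow(Add(459, Pow(Add(-20, -5), 2)), Rational(1, 2)), -1)) = Mul(792, Pow(Pow(Add(459, Pow(-25, 2)), Rational(1, 2)), -1)) = Mul(792, Pow(Pow(Add(459, 625), Rational(1, 2)), -1)) = Mul(792, Pow(Pow(1084, Rational(1, 2)), -1)) = Mul(792, Pow(Mul(2, Pow(271, Rational(1, 2))), -1)) = Mul(792, Mul(Rational(1, 542), Pow(271, Rational(1, 2)))) = Mul(Rational(396, 271), Pow(271, Rational(1, 2)))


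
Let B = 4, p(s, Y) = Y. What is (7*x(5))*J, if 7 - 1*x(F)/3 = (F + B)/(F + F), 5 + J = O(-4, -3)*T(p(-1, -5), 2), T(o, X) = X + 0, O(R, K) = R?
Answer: -16653/10 ≈ -1665.3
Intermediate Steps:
T(o, X) = X
J = -13 (J = -5 - 4*2 = -5 - 8 = -13)
x(F) = 21 - 3*(4 + F)/(2*F) (x(F) = 21 - 3*(F + 4)/(F + F) = 21 - 3*(4 + F)/(2*F))
(7*x(5))*J = (7*(39/2 - 6/5))*(-13) = (7*(183/10))*(-13) = (1281/10)*(-13) = -16653/10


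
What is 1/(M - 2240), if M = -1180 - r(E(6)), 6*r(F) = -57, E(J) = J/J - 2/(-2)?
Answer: -2/6821 ≈ -0.00029321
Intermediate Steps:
E(J) = 2 (E(J) = 1 - 2*(-1/2) = 1 + 1 = 2)
r(F) = -19/2 (r(F) = (1/6)*(-57) = -19/2)
M = -2341/2 (M = -1180 - 1*(-19/2) = -1180 + 19/2 = -2341/2 ≈ -1170.5)
1/(M - 2240) = 1/(-2341/2 - 2240) = 1/(-6821/2) = -2/6821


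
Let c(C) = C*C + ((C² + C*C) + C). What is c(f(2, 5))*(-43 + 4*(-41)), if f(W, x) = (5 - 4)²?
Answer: -828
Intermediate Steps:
f(W, x) = 1 (f(W, x) = 1² = 1)
c(C) = C + 3*C² (c(C) = C² + ((C² + C²) + C) = C² + (2*C² + C) = C² + (C + 2*C²) = C + 3*C²)
c(f(2, 5))*(-43 + 4*(-41)) = (1*(1 + 3*1))*(-43 + 4*(-41)) = (1*(1 + 3))*(-43 - 164) = (1*4)*(-207) = 4*(-207) = -828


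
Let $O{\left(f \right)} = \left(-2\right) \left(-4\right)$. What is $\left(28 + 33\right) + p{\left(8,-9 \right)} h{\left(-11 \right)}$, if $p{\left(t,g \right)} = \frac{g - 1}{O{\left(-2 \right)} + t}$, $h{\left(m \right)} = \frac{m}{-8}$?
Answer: $\frac{3849}{64} \approx 60.141$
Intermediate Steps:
$O{\left(f \right)} = 8$
$h{\left(m \right)} = - \frac{m}{8}$ ($h{\left(m \right)} = m \left(- \frac{1}{8}\right) = - \frac{m}{8}$)
$p{\left(t,g \right)} = \frac{-1 + g}{8 + t}$ ($p{\left(t,g \right)} = \frac{g - 1}{8 + t} = \frac{-1 + g}{8 + t}$)
$\left(28 + 33\right) + p{\left(8,-9 \right)} h{\left(-11 \right)} = \left(28 + 33\right) + \frac{-1 - 9}{8 + 8} \left(\left(- \frac{1}{8}\right) \left(-11\right)\right) = 61 + \frac{1}{16} \left(-10\right) \frac{11}{8} = 61 - \frac{55}{64} = \frac{3849}{64}$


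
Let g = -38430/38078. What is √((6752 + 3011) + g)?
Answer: √3538560781138/19039 ≈ 98.803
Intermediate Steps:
g = -19215/19039 (g = -38430*1/38078 = -19215/19039 ≈ -1.0092)
√((6752 + 3011) + g) = √((6752 + 3011) - 19215/19039) = √(9763 - 19215/19039) = √(185858542/19039) = √3538560781138/19039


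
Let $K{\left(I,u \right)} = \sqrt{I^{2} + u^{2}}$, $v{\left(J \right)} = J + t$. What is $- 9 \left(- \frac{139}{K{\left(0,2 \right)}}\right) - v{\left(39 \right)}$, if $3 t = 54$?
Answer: $\frac{1137}{2} \approx 568.5$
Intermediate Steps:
$t = 18$ ($t = \frac{1}{3} \cdot 54 = 18$)
$v{\left(J \right)} = 18 + J$ ($v{\left(J \right)} = J + 18 = 18 + J$)
$- 9 \left(- \frac{139}{K{\left(0,2 \right)}}\right) - v{\left(39 \right)} = - 9 \left(- \frac{139}{\sqrt{0^{2} + 2^{2}}}\right) - \left(18 + 39\right) = - 9 \left(- \frac{139}{\sqrt{0 + 4}}\right) - 57 = - 9 \left(- \frac{139}{\sqrt{4}}\right) - 57 = - 9 \left(- \frac{139}{2}\right) - 57 = - 9 \left(\left(-139\right) \frac{1}{2}\right) - 57 = \left(-9\right) \left(- \frac{139}{2}\right) - 57 = \frac{1251}{2} - 57 = \frac{1137}{2}$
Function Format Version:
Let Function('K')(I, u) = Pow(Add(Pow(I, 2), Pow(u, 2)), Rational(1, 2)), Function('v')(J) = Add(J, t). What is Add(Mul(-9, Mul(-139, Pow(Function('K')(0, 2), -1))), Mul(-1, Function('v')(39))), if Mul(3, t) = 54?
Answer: Rational(1137, 2) ≈ 568.50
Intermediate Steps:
t = 18 (t = Mul(Rational(1, 3), 54) = 18)
Function('v')(J) = Add(18, J) (Function('v')(J) = Add(J, 18) = Add(18, J))
Add(Mul(-9, Mul(-139, Pow(Function('K')(0, 2), -1))), Mul(-1, Function('v')(39))) = Add(Mul(-9, Mul(-139, Pow(Pow(Add(Pow(0, 2), Pow(2, 2)), Rational(1, 2)), -1))), Mul(-1, Add(18, 39))) = Add(Mul(-9, Mul(-139, Pow(Pow(Add(0, 4), Rational(1, 2)), -1))), Mul(-1, 57)) = Add(Mul(-9, Mul(-139, Pow(Pow(4, Rational(1, 2)), -1))), -57) = Add(Mul(-9, Mul(-139, Pow(2, -1))), -57) = Add(Mul(-9, Mul(-139, Rational(1, 2))), -57) = Add(Mul(-9, Rational(-139, 2)), -57) = Add(Rational(1251, 2), -57) = Rational(1137, 2)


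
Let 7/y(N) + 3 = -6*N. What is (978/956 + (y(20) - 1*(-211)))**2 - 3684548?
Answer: -12581194159042703/3456734436 ≈ -3.6396e+6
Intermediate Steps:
y(N) = 7/(-3 - 6*N)
(978/956 + (y(20) - 1*(-211)))**2 - 3684548 = (978/956 + (-7/(3 + 6*20) - 1*(-211)))**2 - 3684548 = (978*(1/956) + (-7/(3 + 120) + 211))**2 - 3684548 = (489/478 + (-7/123 + 211))**2 - 3684548 = (489/478 + 25946/123)**2 - 3684548 = (12462335/58794)**2 - 3684548 = 155309793652225/3456734436 - 3684548 = -12581194159042703/3456734436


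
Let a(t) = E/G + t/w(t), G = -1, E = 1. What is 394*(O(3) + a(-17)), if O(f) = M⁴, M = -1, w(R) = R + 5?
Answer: 3349/6 ≈ 558.17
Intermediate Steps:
w(R) = 5 + R
O(f) = 1 (O(f) = (-1)⁴ = 1)
a(t) = -1 + t/(5 + t) (a(t) = 1/(-1) + t/(5 + t) = 1*(-1) + t/(5 + t) = -1 + t/(5 + t))
394*(O(3) + a(-17)) = 394*(1 - 5/(5 - 17)) = 394*(1 - 5/(-12)) = 394*(1 - 5*(-1/12)) = 394*(1 + 5/12) = 394*(17/12) = 3349/6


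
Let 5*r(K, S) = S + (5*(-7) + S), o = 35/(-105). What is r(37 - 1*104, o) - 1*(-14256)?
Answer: 213733/15 ≈ 14249.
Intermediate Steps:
o = -⅓ (o = 35*(-1/105) = -⅓ ≈ -0.33333)
r(K, S) = -7 + 2*S/5 (r(K, S) = (S + (5*(-7) + S))/5 = (S + (-35 + S))/5 = (-35 + 2*S)/5 = -7 + 2*S/5)
r(37 - 1*104, o) - 1*(-14256) = (-7 + (⅖)*(-⅓)) - 1*(-14256) = (-7 - 2/15) + 14256 = -107/15 + 14256 = 213733/15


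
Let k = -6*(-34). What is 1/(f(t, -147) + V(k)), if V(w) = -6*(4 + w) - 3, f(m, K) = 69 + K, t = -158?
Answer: -1/1329 ≈ -0.00075245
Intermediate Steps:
k = 204
V(w) = -27 - 6*w (V(w) = (-24 - 6*w) - 3 = -27 - 6*w)
1/(f(t, -147) + V(k)) = 1/((69 - 147) + (-27 - 6*204)) = 1/(-78 + (-27 - 1224)) = 1/(-78 - 1251) = 1/(-1329) = -1/1329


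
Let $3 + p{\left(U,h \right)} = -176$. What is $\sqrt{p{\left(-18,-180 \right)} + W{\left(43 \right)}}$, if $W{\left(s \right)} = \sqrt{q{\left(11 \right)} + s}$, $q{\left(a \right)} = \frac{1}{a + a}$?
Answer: $\frac{\sqrt{-86636 + 22 \sqrt{20834}}}{22} \approx 13.132 i$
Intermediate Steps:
$p{\left(U,h \right)} = -179$ ($p{\left(U,h \right)} = -3 - 176 = -179$)
$q{\left(a \right)} = \frac{1}{2 a}$
$W{\left(s \right)} = \sqrt{\frac{1}{22} + s}$ ($W{\left(s \right)} = \sqrt{\frac{1}{2 \cdot 11} + s} = \sqrt{\frac{1}{2} \cdot \frac{1}{11} + s} = \sqrt{\frac{1}{22} + s}$)
$\sqrt{p{\left(-18,-180 \right)} + W{\left(43 \right)}} = \sqrt{-179 + \frac{\sqrt{22 + 484 \cdot 43}}{22}} = \sqrt{-179 + \frac{\sqrt{22 + 20812}}{22}} = \sqrt{-179 + \frac{\sqrt{20834}}{22}}$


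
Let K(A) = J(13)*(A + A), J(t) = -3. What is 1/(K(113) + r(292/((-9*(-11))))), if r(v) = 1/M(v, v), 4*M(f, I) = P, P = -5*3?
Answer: -15/10174 ≈ -0.0014743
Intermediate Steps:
P = -15
K(A) = -6*A (K(A) = -3*(A + A) = -6*A)
M(f, I) = -15/4 (M(f, I) = (¼)*(-15) = -15/4)
r(v) = -4/15 (r(v) = 1/(-15/4) = -4/15)
1/(K(113) + r(292/((-9*(-11))))) = 1/(-6*113 - 4/15) = 1/(-678 - 4/15) = 1/(-10174/15) = -15/10174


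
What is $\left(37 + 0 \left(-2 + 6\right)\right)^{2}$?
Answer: $1369$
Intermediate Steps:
$\left(37 + 0 \left(-2 + 6\right)\right)^{2} = \left(37 + 0 \cdot 4\right)^{2} = \left(37 + 0\right)^{2} = 37^{2} = 1369$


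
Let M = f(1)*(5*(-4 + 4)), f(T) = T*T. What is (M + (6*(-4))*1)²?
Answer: 576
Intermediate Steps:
f(T) = T²
M = 0 (M = 1²*(5*(-4 + 4)) = 1*(5*0) = 1*0 = 0)
(M + (6*(-4))*1)² = (0 + (6*(-4))*1)² = (0 - 24*1)² = (0 - 24)² = (-24)² = 576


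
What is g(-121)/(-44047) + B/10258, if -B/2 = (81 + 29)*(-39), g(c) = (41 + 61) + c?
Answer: 189059081/225917063 ≈ 0.83685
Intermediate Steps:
g(c) = 102 + c
B = 8580 (B = -2*(81 + 29)*(-39) = -220*(-39) = -2*(-4290) = 8580)
g(-121)/(-44047) + B/10258 = (102 - 121)/(-44047) + 8580/10258 = -19*(-1/44047) + 8580*(1/10258) = 19/44047 + 4290/5129 = 189059081/225917063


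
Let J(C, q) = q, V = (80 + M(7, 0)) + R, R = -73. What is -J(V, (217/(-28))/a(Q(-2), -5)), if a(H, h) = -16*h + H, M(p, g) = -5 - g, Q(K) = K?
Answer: 31/312 ≈ 0.099359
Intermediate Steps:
a(H, h) = H - 16*h
V = 2 (V = (80 + (-5 - 1*0)) - 73 = (80 + (-5 + 0)) - 73 = (80 - 5) - 73 = 75 - 73 = 2)
-J(V, (217/(-28))/a(Q(-2), -5)) = -217/(-28)/(-2 - 16*(-5)) = -217*(-1/28)/(-2 + 80) = -(-31)/(4*78) = -1*(-31/312) = 31/312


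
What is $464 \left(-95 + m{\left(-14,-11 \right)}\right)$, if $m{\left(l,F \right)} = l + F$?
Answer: $-55680$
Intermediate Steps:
$m{\left(l,F \right)} = F + l$
$464 \left(-95 + m{\left(-14,-11 \right)}\right) = 464 \left(-95 - 25\right) = 464 \left(-120\right) = -55680$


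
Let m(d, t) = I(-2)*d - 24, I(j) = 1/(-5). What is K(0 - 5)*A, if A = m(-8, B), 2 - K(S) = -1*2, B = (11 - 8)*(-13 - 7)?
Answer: -448/5 ≈ -89.600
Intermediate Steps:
I(j) = -⅕
B = -60 (B = 3*(-20) = -60)
K(S) = 4 (K(S) = 2 - (-1)*2 = 2 - 1*(-2) = 2 + 2 = 4)
m(d, t) = -24 - d/5 (m(d, t) = -d/5 - 24 = -24 - d/5)
A = -112/5 (A = -24 - ⅕*(-8) = -24 + 8/5 = -112/5 ≈ -22.400)
K(0 - 5)*A = 4*(-112/5) = -448/5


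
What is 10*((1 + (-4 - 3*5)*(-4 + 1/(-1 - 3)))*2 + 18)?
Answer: 1815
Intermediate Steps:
10*((1 + (-4 - 3*5)*(-4 + 1/(-1 - 3)))*2 + 18) = 10*((1 + (-4 - 15)*(-4 + 1/(-4)))*2 + 18) = 10*((1 - 19*(-4 - ¼))*2 + 18) = 10*((1 - 19*(-17/4))*2 + 18) = 10*((1 + 323/4)*2 + 18) = 10*((327/4)*2 + 18) = 10*(327/2 + 18) = 10*(363/2) = 1815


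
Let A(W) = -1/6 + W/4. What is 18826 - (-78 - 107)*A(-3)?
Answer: 223877/12 ≈ 18656.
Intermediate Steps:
A(W) = -⅙ + W/4 (A(W) = -1*⅙ + W*(¼) = -⅙ + W/4)
18826 - (-78 - 107)*A(-3) = 18826 - (-78 - 107)*(-⅙ + (¼)*(-3)) = 18826 - (-185)*(-⅙ - ¾) = 18826 - (-185)*(-11)/12 = 18826 - 1*2035/12 = 18826 - 2035/12 = 223877/12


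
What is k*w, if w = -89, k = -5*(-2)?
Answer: -890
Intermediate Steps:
k = 10
k*w = 10*(-89) = -890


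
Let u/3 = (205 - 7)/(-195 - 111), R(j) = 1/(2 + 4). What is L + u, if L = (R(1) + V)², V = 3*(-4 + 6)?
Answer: 22085/612 ≈ 36.087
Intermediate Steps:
V = 6 (V = 3*2 = 6)
R(j) = ⅙ (R(j) = 1/6 = ⅙)
L = 1369/36 (L = (⅙ + 6)² = (37/6)² = 1369/36 ≈ 38.028)
u = -33/17 (u = 3*((205 - 7)/(-195 - 111)) = 3*(198/(-306)) = 3*(198*(-1/306)) = 3*(-11/17) = -33/17 ≈ -1.9412)
L + u = 1369/36 - 33/17 = 22085/612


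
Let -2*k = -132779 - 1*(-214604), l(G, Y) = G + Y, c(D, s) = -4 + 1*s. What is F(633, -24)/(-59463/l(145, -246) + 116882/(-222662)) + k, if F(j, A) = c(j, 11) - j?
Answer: -135304690046753/3307086356 ≈ -40914.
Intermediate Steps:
c(D, s) = -4 + s
F(j, A) = 7 - j (F(j, A) = (-4 + 11) - j = 7 - j)
k = -81825/2 (k = -(-132779 - 1*(-214604))/2 = -(-132779 + 214604)/2 = -½*81825 = -81825/2 ≈ -40913.)
F(633, -24)/(-59463/l(145, -246) + 116882/(-222662)) + k = (7 - 1*633)/(-59463/(145 - 246) + 116882/(-222662)) - 81825/2 = (7 - 633)/(-59463/(-101) + 116882*(-1/222662)) - 81825/2 = -626/(-59463*(-1/101) - 58441/111331) - 81825/2 = -626/(59463/101 - 58441/111331) - 81825/2 = -626/6614172712/11244431 - 81825/2 = -626*11244431/6614172712 - 81825/2 = -3519506903/3307086356 - 81825/2 = -135304690046753/3307086356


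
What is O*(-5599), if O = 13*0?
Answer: 0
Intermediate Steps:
O = 0
O*(-5599) = 0*(-5599) = 0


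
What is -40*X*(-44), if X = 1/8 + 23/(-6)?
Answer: -19580/3 ≈ -6526.7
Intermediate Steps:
X = -89/24 (X = 1*(1/8) + 23*(-1/6) = 1/8 - 23/6 = -89/24 ≈ -3.7083)
-40*X*(-44) = -40*(-89/24)*(-44) = (445/3)*(-44) = -19580/3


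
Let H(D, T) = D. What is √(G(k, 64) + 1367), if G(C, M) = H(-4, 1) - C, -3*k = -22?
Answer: 7*√249/3 ≈ 36.819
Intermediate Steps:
k = 22/3 (k = -⅓*(-22) = 22/3 ≈ 7.3333)
G(C, M) = -4 - C
√(G(k, 64) + 1367) = √((-4 - 1*22/3) + 1367) = √((-4 - 22/3) + 1367) = √(-34/3 + 1367) = √(4067/3) = 7*√249/3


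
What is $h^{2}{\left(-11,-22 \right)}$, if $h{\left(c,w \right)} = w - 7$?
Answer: $841$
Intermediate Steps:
$h{\left(c,w \right)} = -7 + w$
$h^{2}{\left(-11,-22 \right)} = \left(-7 - 22\right)^{2} = \left(-29\right)^{2} = 841$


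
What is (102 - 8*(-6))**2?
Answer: 22500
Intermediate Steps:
(102 - 8*(-6))**2 = (102 - 1*(-48))**2 = (102 + 48)**2 = 150**2 = 22500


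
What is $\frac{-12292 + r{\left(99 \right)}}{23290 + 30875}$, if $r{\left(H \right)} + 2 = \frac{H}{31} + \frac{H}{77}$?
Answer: $- \frac{888942}{3917935} \approx -0.22689$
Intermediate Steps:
$r{\left(H \right)} = -2 + \frac{108 H}{2387}$ ($r{\left(H \right)} = -2 + \left(\frac{H}{31} + \frac{H}{77}\right) = -2 + \frac{108 H}{2387}$)
$\frac{-12292 + r{\left(99 \right)}}{23290 + 30875} = \frac{-12292 + \left(-2 + \frac{108}{2387} \cdot 99\right)}{23290 + 30875} = \frac{-12292 + \left(-2 + \frac{972}{217}\right)}{54165} = \left(-12292 + \frac{538}{217}\right) \frac{1}{54165} = \left(- \frac{2666826}{217}\right) \frac{1}{54165} = - \frac{888942}{3917935}$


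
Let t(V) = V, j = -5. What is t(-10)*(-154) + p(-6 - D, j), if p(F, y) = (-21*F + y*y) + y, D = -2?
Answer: 1644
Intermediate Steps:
p(F, y) = y + y² - 21*F (p(F, y) = (-21*F + y²) + y = (y² - 21*F) + y = y + y² - 21*F)
t(-10)*(-154) + p(-6 - D, j) = -10*(-154) + (-5 + (-5)² - 21*(-6 - 1*(-2))) = 1540 + (-5 + 25 - 21*(-6 + 2)) = 1540 + (-5 + 25 - 21*(-4)) = 1540 + (-5 + 25 + 84) = 1540 + 104 = 1644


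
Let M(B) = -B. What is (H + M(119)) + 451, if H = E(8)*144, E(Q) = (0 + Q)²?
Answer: 9548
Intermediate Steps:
E(Q) = Q²
H = 9216 (H = 8²*144 = 64*144 = 9216)
(H + M(119)) + 451 = (9216 - 1*119) + 451 = (9216 - 119) + 451 = 9097 + 451 = 9548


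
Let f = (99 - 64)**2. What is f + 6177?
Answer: 7402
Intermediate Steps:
f = 1225 (f = 35**2 = 1225)
f + 6177 = 1225 + 6177 = 7402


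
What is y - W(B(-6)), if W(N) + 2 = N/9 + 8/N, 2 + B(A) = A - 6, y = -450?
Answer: -28090/63 ≈ -445.87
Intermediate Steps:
B(A) = -8 + A (B(A) = -2 + (A - 6) = -2 + (-6 + A) = -8 + A)
W(N) = -2 + 8/N + N/9 (W(N) = -2 + (N/9 + 8/N) = -2 + (8/N + N/9) = -2 + 8/N + N/9)
y - W(B(-6)) = -450 - (-2 + 8/(-8 - 6) + (-8 - 6)/9) = -450 - (-2 + 8/(-14) + (1/9)*(-14)) = -450 - (-2 + 8*(-1/14) - 14/9) = -450 - (-2 - 4/7 - 14/9) = -450 - 1*(-260/63) = -450 + 260/63 = -28090/63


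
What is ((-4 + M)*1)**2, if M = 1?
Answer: 9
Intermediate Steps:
((-4 + M)*1)**2 = ((-4 + 1)*1)**2 = (-3*1)**2 = (-3)**2 = 9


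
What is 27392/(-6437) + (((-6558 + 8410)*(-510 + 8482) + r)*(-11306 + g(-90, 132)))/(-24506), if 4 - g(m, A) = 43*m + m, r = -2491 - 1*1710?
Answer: 348780467962885/78872561 ≈ 4.4221e+6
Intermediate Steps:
r = -4201 (r = -2491 - 1710 = -4201)
g(m, A) = 4 - 44*m (g(m, A) = 4 - (43*m + m) = 4 - 44*m)
27392/(-6437) + (((-6558 + 8410)*(-510 + 8482) + r)*(-11306 + g(-90, 132)))/(-24506) = 27392/(-6437) + (((-6558 + 8410)*(-510 + 8482) - 4201)*(-11306 + (4 - 44*(-90))))/(-24506) = 27392*(-1/6437) + ((1852*7972 - 4201)*(-11306 + (4 + 3960)))*(-1/24506) = -27392/6437 + ((14764144 - 4201)*(-11306 + 3964))*(-1/24506) = -27392/6437 + (14759943*(-7342))*(-1/24506) = -27392/6437 - 108367501506*(-1/24506) = -27392/6437 + 54183750753/12253 = 348780467962885/78872561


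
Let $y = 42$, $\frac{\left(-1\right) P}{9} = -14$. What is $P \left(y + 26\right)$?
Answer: $8568$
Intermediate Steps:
$P = 126$ ($P = \left(-9\right) \left(-14\right) = 126$)
$P \left(y + 26\right) = 126 \left(42 + 26\right) = 126 \cdot 68 = 8568$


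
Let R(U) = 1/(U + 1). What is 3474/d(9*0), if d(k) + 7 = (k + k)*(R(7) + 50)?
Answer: -3474/7 ≈ -496.29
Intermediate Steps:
R(U) = 1/(1 + U)
d(k) = -7 + 401*k/4 (d(k) = -7 + (k + k)*(1/(1 + 7) + 50) = -7 + (2*k)*(1/8 + 50) = -7 + (2*k)*(⅛ + 50) = -7 + (2*k)*(401/8) = -7 + 401*k/4)
3474/d(9*0) = 3474/(-7 + 401*(9*0)/4) = 3474/(-7 + (401/4)*0) = 3474/(-7 + 0) = 3474/(-7) = 3474*(-⅐) = -3474/7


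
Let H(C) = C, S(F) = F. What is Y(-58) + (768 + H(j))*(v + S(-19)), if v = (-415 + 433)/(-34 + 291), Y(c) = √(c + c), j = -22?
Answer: -3629290/257 + 2*I*√29 ≈ -14122.0 + 10.77*I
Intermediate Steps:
Y(c) = √2*√c (Y(c) = √(2*c) = √2*√c)
v = 18/257 ≈ 0.070039
Y(-58) + (768 + H(j))*(v + S(-19)) = √2*√(-58) + (768 - 22)*(18/257 - 19) = √2*(I*√58) + 746*(-4865/257) = 2*I*√29 - 3629290/257 = -3629290/257 + 2*I*√29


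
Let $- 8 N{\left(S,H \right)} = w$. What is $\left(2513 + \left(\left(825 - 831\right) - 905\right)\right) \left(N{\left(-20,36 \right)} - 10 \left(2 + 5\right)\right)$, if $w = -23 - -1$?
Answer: $- \frac{215469}{2} \approx -1.0773 \cdot 10^{5}$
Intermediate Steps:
$w = -22$ ($w = -23 + 1 = -22$)
$N{\left(S,H \right)} = \frac{11}{4}$ ($N{\left(S,H \right)} = \left(- \frac{1}{8}\right) \left(-22\right) = \frac{11}{4}$)
$\left(2513 + \left(\left(825 - 831\right) - 905\right)\right) \left(N{\left(-20,36 \right)} - 10 \left(2 + 5\right)\right) = \left(2513 + \left(\left(825 - 831\right) - 905\right)\right) \left(\frac{11}{4} - 10 \left(2 + 5\right)\right) = \left(2513 - 911\right) \left(\frac{11}{4} - 70\right) = 1602 \left(- \frac{269}{4}\right) = - \frac{215469}{2}$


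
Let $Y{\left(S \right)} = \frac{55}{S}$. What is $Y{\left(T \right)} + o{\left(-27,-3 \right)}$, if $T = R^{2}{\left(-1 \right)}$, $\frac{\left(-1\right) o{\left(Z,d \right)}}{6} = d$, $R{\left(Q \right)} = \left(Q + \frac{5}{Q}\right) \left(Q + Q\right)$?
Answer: $\frac{2647}{144} \approx 18.382$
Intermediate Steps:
$R{\left(Q \right)} = 2 Q \left(Q + \frac{5}{Q}\right)$ ($R{\left(Q \right)} = \left(Q + \frac{5}{Q}\right) 2 Q = 2 Q \left(Q + \frac{5}{Q}\right)$)
$o{\left(Z,d \right)} = - 6 d$
$T = 144$ ($T = \left(10 + 2 \left(-1\right)^{2}\right)^{2} = \left(10 + 2 \cdot 1\right)^{2} = \left(10 + 2\right)^{2} = 12^{2} = 144$)
$Y{\left(T \right)} + o{\left(-27,-3 \right)} = \frac{55}{144} - -18 = 55 \cdot \frac{1}{144} + 18 = \frac{55}{144} + 18 = \frac{2647}{144}$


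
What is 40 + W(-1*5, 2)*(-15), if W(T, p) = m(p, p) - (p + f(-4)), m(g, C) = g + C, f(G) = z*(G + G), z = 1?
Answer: -110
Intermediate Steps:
f(G) = 2*G (f(G) = 1*(G + G) = 1*(2*G) = 2*G)
m(g, C) = C + g
W(T, p) = 8 + p (W(T, p) = (p + p) - (p + 2*(-4)) = 2*p - (p - 8) = 2*p - (-8 + p) = 2*p + (8 - p) = 8 + p)
40 + W(-1*5, 2)*(-15) = 40 + (8 + 2)*(-15) = 40 + 10*(-15) = 40 - 150 = -110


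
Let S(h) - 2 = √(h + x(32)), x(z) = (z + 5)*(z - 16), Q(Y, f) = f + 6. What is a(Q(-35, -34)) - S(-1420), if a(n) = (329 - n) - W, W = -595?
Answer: 950 - 6*I*√23 ≈ 950.0 - 28.775*I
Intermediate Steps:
Q(Y, f) = 6 + f
x(z) = (-16 + z)*(5 + z) (x(z) = (5 + z)*(-16 + z) = (-16 + z)*(5 + z))
a(n) = 924 - n (a(n) = (329 - n) - 1*(-595) = (329 - n) + 595 = 924 - n)
S(h) = 2 + √(592 + h) (S(h) = 2 + √(h + (-80 + 32² - 11*32)) = 2 + √(h + (-80 + 1024 - 352)) = 2 + √(h + 592) = 2 + √(592 + h))
a(Q(-35, -34)) - S(-1420) = (924 - (6 - 34)) - (2 + √(592 - 1420)) = (924 - 1*(-28)) - (2 + √(-828)) = (924 + 28) - (2 + 6*I*√23) = 952 + (-2 - 6*I*√23) = 950 - 6*I*√23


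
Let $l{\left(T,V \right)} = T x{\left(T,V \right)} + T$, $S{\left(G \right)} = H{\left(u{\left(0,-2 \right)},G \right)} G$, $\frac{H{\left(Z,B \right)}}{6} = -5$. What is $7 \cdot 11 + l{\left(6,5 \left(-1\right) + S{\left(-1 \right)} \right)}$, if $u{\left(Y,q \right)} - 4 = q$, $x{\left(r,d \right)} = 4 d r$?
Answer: $3683$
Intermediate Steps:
$x{\left(r,d \right)} = 4 d r$
$u{\left(Y,q \right)} = 4 + q$
$H{\left(Z,B \right)} = -30$ ($H{\left(Z,B \right)} = 6 \left(-5\right) = -30$)
$S{\left(G \right)} = - 30 G$
$l{\left(T,V \right)} = T + 4 V T^{2}$ ($l{\left(T,V \right)} = T 4 V T + T = T 4 T V + T = 4 V T^{2} + T = T + 4 V T^{2}$)
$7 \cdot 11 + l{\left(6,5 \left(-1\right) + S{\left(-1 \right)} \right)} = 7 \cdot 11 + 6 \left(1 + 4 \cdot 6 \left(5 \left(-1\right) - -30\right)\right) = 77 + 6 \left(1 + 4 \cdot 6 \left(-5 + 30\right)\right) = 77 + 6 \left(1 + 4 \cdot 6 \cdot 25\right) = 77 + 6 \left(1 + 600\right) = 77 + 6 \cdot 601 = 77 + 3606 = 3683$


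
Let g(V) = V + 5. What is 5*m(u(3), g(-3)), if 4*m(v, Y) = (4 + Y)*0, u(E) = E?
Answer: 0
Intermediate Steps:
g(V) = 5 + V
m(v, Y) = 0 (m(v, Y) = ((4 + Y)*0)/4 = (¼)*0 = 0)
5*m(u(3), g(-3)) = 5*0 = 0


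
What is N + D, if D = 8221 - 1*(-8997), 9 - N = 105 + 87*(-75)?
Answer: 23647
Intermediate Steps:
N = 6429 (N = 9 - (105 + 87*(-75)) = 9 - (105 - 6525) = 9 - 1*(-6420) = 9 + 6420 = 6429)
D = 17218 (D = 8221 + 8997 = 17218)
N + D = 6429 + 17218 = 23647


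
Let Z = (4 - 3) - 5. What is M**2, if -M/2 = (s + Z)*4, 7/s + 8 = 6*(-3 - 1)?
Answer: 18225/16 ≈ 1139.1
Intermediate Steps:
s = -7/32 (s = 7/(-8 + 6*(-3 - 1)) = 7/(-8 + 6*(-4)) = 7/(-8 - 24) = 7/(-32) = 7*(-1/32) = -7/32 ≈ -0.21875)
Z = -4 (Z = 1 - 5 = -4)
M = 135/4 (M = -2*(-7/32 - 4)*4 = -(-135)*4/16 = -2*(-135/8) = 135/4 ≈ 33.750)
M**2 = (135/4)**2 = 18225/16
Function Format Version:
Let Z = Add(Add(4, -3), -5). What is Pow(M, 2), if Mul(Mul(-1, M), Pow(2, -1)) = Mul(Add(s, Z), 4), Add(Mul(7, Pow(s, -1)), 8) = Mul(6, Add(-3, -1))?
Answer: Rational(18225, 16) ≈ 1139.1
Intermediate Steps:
s = Rational(-7, 32) (s = Mul(7, Pow(Add(-8, Mul(6, Add(-3, -1))), -1)) = Mul(7, Pow(Add(-8, Mul(6, -4)), -1)) = Mul(7, Pow(Add(-8, -24), -1)) = Mul(7, Pow(-32, -1)) = Mul(7, Rational(-1, 32)) = Rational(-7, 32) ≈ -0.21875)
Z = -4 (Z = Add(1, -5) = -4)
M = Rational(135, 4) (M = Mul(-2, Mul(Add(Rational(-7, 32), -4), 4)) = Mul(-2, Mul(Rational(-135, 32), 4)) = Mul(-2, Rational(-135, 8)) = Rational(135, 4) ≈ 33.750)
Pow(M, 2) = Pow(Rational(135, 4), 2) = Rational(18225, 16)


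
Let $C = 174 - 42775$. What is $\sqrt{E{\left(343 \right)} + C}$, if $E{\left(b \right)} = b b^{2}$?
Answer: $\sqrt{40311006} \approx 6349.1$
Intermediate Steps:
$E{\left(b \right)} = b^{3}$
$C = -42601$ ($C = 174 - 42775 = -42601$)
$\sqrt{E{\left(343 \right)} + C} = \sqrt{343^{3} - 42601} = \sqrt{40353607 - 42601} = \sqrt{40311006}$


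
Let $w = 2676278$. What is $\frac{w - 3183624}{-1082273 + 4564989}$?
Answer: $- \frac{253673}{1741358} \approx -0.14568$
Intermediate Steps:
$\frac{w - 3183624}{-1082273 + 4564989} = \frac{2676278 - 3183624}{-1082273 + 4564989} = - \frac{507346}{3482716} = \left(-507346\right) \frac{1}{3482716} = - \frac{253673}{1741358}$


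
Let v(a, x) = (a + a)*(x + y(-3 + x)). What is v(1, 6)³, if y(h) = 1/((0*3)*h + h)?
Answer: 54872/27 ≈ 2032.3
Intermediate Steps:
y(h) = 1/h (y(h) = 1/(0*h + h) = 1/(0 + h) = 1/h)
v(a, x) = 2*a*(x + 1/(-3 + x)) (v(a, x) = (a + a)*(x + 1/(-3 + x)) = (2*a)*(x + 1/(-3 + x)) = 2*a*(x + 1/(-3 + x)))
v(1, 6)³ = (2*1*(1 + 6*(-3 + 6))/(-3 + 6))³ = (2*1*(1 + 6*3)/3)³ = (2*1*(⅓)*(1 + 18))³ = (2*1*(⅓)*19)³ = (38/3)³ = 54872/27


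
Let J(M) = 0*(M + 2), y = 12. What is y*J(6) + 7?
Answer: 7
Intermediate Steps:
J(M) = 0 (J(M) = 0*(2 + M) = 0)
y*J(6) + 7 = 12*0 + 7 = 0 + 7 = 7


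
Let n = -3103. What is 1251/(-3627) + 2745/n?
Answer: -1537552/1250509 ≈ -1.2295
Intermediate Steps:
1251/(-3627) + 2745/n = 1251/(-3627) + 2745/(-3103) = 1251*(-1/3627) + 2745*(-1/3103) = -139/403 - 2745/3103 = -1537552/1250509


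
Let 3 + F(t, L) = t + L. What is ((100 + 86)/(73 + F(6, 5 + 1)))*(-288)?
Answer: -26784/41 ≈ -653.27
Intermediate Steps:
F(t, L) = -3 + L + t (F(t, L) = -3 + (t + L) = -3 + (L + t) = -3 + L + t)
((100 + 86)/(73 + F(6, 5 + 1)))*(-288) = ((100 + 86)/(73 + (-3 + (5 + 1) + 6)))*(-288) = (186/(73 + (-3 + 6 + 6)))*(-288) = (186/(73 + 9))*(-288) = (186/82)*(-288) = (186*(1/82))*(-288) = (93/41)*(-288) = -26784/41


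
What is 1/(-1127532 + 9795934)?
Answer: 1/8668402 ≈ 1.1536e-7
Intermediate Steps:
1/(-1127532 + 9795934) = 1/8668402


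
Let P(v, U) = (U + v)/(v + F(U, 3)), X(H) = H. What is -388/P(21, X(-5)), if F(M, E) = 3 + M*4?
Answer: -97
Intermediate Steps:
F(M, E) = 3 + 4*M
P(v, U) = (U + v)/(3 + v + 4*U) (P(v, U) = (U + v)/(v + (3 + 4*U)) = (U + v)/(3 + v + 4*U))
-388/P(21, X(-5)) = -388*(3 + 21 + 4*(-5))/(-5 + 21) = -388/(16/(3 + 21 - 20)) = -388/(16/4) = -388/((¼)*16) = -388/4 = -388*¼ = -97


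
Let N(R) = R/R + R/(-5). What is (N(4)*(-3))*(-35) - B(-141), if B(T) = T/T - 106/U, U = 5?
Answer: 206/5 ≈ 41.200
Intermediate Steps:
N(R) = 1 - R/5 (N(R) = 1 + R*(-1/5) = 1 - R/5)
B(T) = -101/5 (B(T) = T/T - 106/5 = 1 - 106*1/5 = 1 - 106/5 = -101/5)
(N(4)*(-3))*(-35) - B(-141) = ((1 - 1/5*4)*(-3))*(-35) - 1*(-101/5) = ((1 - 4/5)*(-3))*(-35) + 101/5 = ((1/5)*(-3))*(-35) + 101/5 = -3/5*(-35) + 101/5 = 21 + 101/5 = 206/5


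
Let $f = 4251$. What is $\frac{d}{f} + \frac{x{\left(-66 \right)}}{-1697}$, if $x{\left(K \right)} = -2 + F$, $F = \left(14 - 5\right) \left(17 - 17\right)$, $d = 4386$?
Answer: $\frac{2483848}{2404649} \approx 1.0329$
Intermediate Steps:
$F = 0$ ($F = 9 \cdot 0 = 0$)
$x{\left(K \right)} = -2$ ($x{\left(K \right)} = -2 + 0 = -2$)
$\frac{d}{f} + \frac{x{\left(-66 \right)}}{-1697} = \frac{4386}{4251} - \frac{2}{-1697} = 4386 \cdot \frac{1}{4251} - - \frac{2}{1697} = \frac{1462}{1417} + \frac{2}{1697} = \frac{2483848}{2404649}$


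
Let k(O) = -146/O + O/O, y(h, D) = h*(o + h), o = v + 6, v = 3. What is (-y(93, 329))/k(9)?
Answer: 85374/137 ≈ 623.17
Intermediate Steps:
o = 9 (o = 3 + 6 = 9)
y(h, D) = h*(9 + h)
k(O) = 1 - 146/O (k(O) = -146/O + 1 = 1 - 146/O)
(-y(93, 329))/k(9) = (-93*(9 + 93))/(((-146 + 9)/9)) = (-93*102)/(((1/9)*(-137))) = (-1*9486)/(-137/9) = -9486*(-9/137) = 85374/137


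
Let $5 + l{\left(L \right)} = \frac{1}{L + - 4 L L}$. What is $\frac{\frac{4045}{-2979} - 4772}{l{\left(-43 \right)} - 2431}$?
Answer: $\frac{105781337687}{53983665495} \approx 1.9595$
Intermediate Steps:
$l{\left(L \right)} = -5 + \frac{1}{L - 4 L^{2}}$ ($l{\left(L \right)} = -5 + \frac{1}{L + - 4 L L} = -5 + \frac{1}{L - 4 L^{2}}$)
$\frac{\frac{4045}{-2979} - 4772}{l{\left(-43 \right)} - 2431} = \frac{\frac{4045}{-2979} - 4772}{\frac{-1 - 20 \left(-43\right)^{2} + 5 \left(-43\right)}{\left(-43\right) \left(-1 + 4 \left(-43\right)\right)} - 2431} = \frac{4045 \left(- \frac{1}{2979}\right) - 4772}{- \frac{-1 - 36980 - 215}{43 \left(-1 - 172\right)} - 2431} = \frac{- \frac{4045}{2979} - 4772}{- \frac{-1 - 36980 - 215}{43 \left(-173\right)} - 2431} = - \frac{14219833}{2979 \left(\left(- \frac{1}{43}\right) \left(- \frac{1}{173}\right) \left(-37196\right) - 2431\right)} = - \frac{14219833}{2979 \left(- \frac{37196}{7439} - 2431\right)} = - \frac{14219833}{2979 \left(- \frac{18121405}{7439}\right)} = \left(- \frac{14219833}{2979}\right) \left(- \frac{7439}{18121405}\right) = \frac{105781337687}{53983665495}$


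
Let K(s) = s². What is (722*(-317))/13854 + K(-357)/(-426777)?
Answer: -16573972924/985428093 ≈ -16.819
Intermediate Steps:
(722*(-317))/13854 + K(-357)/(-426777) = (722*(-317))/13854 + (-357)²/(-426777) = -228874*1/13854 + 127449*(-1/426777) = -114437/6927 - 42483/142259 = -16573972924/985428093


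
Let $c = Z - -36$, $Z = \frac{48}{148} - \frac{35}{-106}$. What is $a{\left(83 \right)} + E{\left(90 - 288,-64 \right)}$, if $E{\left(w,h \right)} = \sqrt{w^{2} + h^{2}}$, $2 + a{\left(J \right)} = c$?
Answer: $\frac{135915}{3922} + 10 \sqrt{433} \approx 242.74$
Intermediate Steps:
$Z = \frac{2567}{3922}$ ($Z = 48 \cdot \frac{1}{148} - - \frac{35}{106} = \frac{12}{37} + \frac{35}{106} = \frac{2567}{3922} \approx 0.65451$)
$c = \frac{143759}{3922}$ ($c = \frac{2567}{3922} - -36 = \frac{2567}{3922} + 36 = \frac{143759}{3922} \approx 36.655$)
$a{\left(J \right)} = \frac{135915}{3922}$ ($a{\left(J \right)} = -2 + \frac{143759}{3922} = \frac{135915}{3922}$)
$E{\left(w,h \right)} = \sqrt{h^{2} + w^{2}}$
$a{\left(83 \right)} + E{\left(90 - 288,-64 \right)} = \frac{135915}{3922} + \sqrt{\left(-64\right)^{2} + \left(90 - 288\right)^{2}} = \frac{135915}{3922} + \sqrt{4096 + \left(90 - 288\right)^{2}} = \frac{135915}{3922} + \sqrt{4096 + \left(-198\right)^{2}} = \frac{135915}{3922} + \sqrt{4096 + 39204} = \frac{135915}{3922} + \sqrt{43300} = \frac{135915}{3922} + 10 \sqrt{433}$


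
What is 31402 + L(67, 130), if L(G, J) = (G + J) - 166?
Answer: 31433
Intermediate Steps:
L(G, J) = -166 + G + J
31402 + L(67, 130) = 31402 + (-166 + 67 + 130) = 31402 + 31 = 31433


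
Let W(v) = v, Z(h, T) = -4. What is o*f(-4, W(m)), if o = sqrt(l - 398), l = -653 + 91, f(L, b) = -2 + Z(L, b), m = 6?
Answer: -48*I*sqrt(15) ≈ -185.9*I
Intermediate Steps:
f(L, b) = -6 (f(L, b) = -2 - 4 = -6)
l = -562
o = 8*I*sqrt(15) (o = sqrt(-562 - 398) = sqrt(-960) = 8*I*sqrt(15) ≈ 30.984*I)
o*f(-4, W(m)) = (8*I*sqrt(15))*(-6) = -48*I*sqrt(15)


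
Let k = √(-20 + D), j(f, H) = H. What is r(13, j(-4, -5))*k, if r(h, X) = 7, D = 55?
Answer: 7*√35 ≈ 41.413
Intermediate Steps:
k = √35 (k = √(-20 + 55) = √35 ≈ 5.9161)
r(13, j(-4, -5))*k = 7*√35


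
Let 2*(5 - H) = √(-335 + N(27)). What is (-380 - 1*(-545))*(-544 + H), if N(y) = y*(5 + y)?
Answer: -181665/2 ≈ -90833.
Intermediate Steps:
H = -13/2 (H = 5 - √(-335 + 27*(5 + 27))/2 = 5 - √(-335 + 27*32)/2 = 5 - √(-335 + 864)/2 = 5 - √529/2 = 5 - ½*23 = 5 - 23/2 = -13/2 ≈ -6.5000)
(-380 - 1*(-545))*(-544 + H) = (-380 - 1*(-545))*(-544 - 13/2) = (-380 + 545)*(-1101/2) = 165*(-1101/2) = -181665/2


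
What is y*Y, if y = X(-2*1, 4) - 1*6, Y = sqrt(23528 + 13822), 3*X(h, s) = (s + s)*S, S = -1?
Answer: -130*sqrt(166) ≈ -1674.9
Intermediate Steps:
X(h, s) = -2*s/3 (X(h, s) = ((s + s)*(-1))/3 = ((2*s)*(-1))/3 = (-2*s)/3 = -2*s/3)
Y = 15*sqrt(166) (Y = sqrt(37350) = 15*sqrt(166) ≈ 193.26)
y = -26/3 (y = -2/3*4 - 1*6 = -8/3 - 6 = -26/3 ≈ -8.6667)
y*Y = -130*sqrt(166)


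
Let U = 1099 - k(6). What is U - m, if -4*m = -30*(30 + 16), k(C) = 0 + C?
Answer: 748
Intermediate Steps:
k(C) = C
U = 1093 (U = 1099 - 1*6 = 1099 - 6 = 1093)
m = 345 (m = -(-15)*(30 + 16)/2 = -(-15)*46/2 = -¼*(-1380) = 345)
U - m = 1093 - 1*345 = 1093 - 345 = 748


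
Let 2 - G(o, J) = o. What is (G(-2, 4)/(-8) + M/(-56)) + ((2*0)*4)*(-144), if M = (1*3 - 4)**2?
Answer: -29/56 ≈ -0.51786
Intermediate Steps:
G(o, J) = 2 - o
M = 1 (M = (3 - 4)**2 = (-1)**2 = 1)
(G(-2, 4)/(-8) + M/(-56)) + ((2*0)*4)*(-144) = ((2 - 1*(-2))/(-8) + 1/(-56)) + ((2*0)*4)*(-144) = ((2 + 2)*(-1/8) + 1*(-1/56)) + (0*4)*(-144) = (4*(-1/8) - 1/56) + 0*(-144) = (-1/2 - 1/56) + 0 = -29/56 + 0 = -29/56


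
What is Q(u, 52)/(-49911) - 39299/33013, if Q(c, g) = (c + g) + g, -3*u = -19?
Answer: -5895284470/4943135529 ≈ -1.1926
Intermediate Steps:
u = 19/3 (u = -⅓*(-19) = 19/3 ≈ 6.3333)
Q(c, g) = c + 2*g
Q(u, 52)/(-49911) - 39299/33013 = (19/3 + 2*52)/(-49911) - 39299/33013 = (19/3 + 104)*(-1/49911) - 39299*1/33013 = (331/3)*(-1/49911) - 39299/33013 = -331/149733 - 39299/33013 = -5895284470/4943135529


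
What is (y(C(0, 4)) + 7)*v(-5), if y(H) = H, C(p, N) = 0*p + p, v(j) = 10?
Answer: 70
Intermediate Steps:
C(p, N) = p (C(p, N) = 0 + p = p)
(y(C(0, 4)) + 7)*v(-5) = (0 + 7)*10 = 7*10 = 70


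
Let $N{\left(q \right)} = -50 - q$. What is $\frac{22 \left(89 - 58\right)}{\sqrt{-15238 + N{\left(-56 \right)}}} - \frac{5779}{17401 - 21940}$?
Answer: $\frac{5779}{4539} - \frac{341 i \sqrt{238}}{952} \approx 1.2732 - 5.5259 i$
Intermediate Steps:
$\frac{22 \left(89 - 58\right)}{\sqrt{-15238 + N{\left(-56 \right)}}} - \frac{5779}{17401 - 21940} = \frac{22 \left(89 - 58\right)}{\sqrt{-15238 - -6}} - \frac{5779}{17401 - 21940} = \frac{22 \cdot 31}{\sqrt{-15238 + \left(-50 + 56\right)}} - \frac{5779}{17401 - 21940} = \frac{682}{\sqrt{-15238 + 6}} - \frac{5779}{-4539} = \frac{682}{\sqrt{-15232}} - - \frac{5779}{4539} = \frac{682}{8 i \sqrt{238}} + \frac{5779}{4539} = 682 \left(- \frac{i \sqrt{238}}{1904}\right) + \frac{5779}{4539} = - \frac{341 i \sqrt{238}}{952} + \frac{5779}{4539} = \frac{5779}{4539} - \frac{341 i \sqrt{238}}{952}$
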